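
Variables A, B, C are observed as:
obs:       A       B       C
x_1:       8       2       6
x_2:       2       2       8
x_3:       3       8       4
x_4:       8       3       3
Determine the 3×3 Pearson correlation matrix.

Step 1 — column means:
  mean(A) = (8 + 2 + 3 + 8) / 4 = 21/4 = 5.25
  mean(B) = (2 + 2 + 8 + 3) / 4 = 15/4 = 3.75
  mean(C) = (6 + 8 + 4 + 3) / 4 = 21/4 = 5.25

Step 2 — sample variances and covariances s[i,j] = (1/(n-1)) · Σ_k (x_{k,i} - mean_i) · (x_{k,j} - mean_j), with n-1 = 3:
  s[A,A] = ((2.75)·(2.75) + (-3.25)·(-3.25) + (-2.25)·(-2.25) + (2.75)·(2.75)) / 3 = 30.75/3 = 10.25
  s[A,B] = ((2.75)·(-1.75) + (-3.25)·(-1.75) + (-2.25)·(4.25) + (2.75)·(-0.75)) / 3 = -10.75/3 = -3.5833
  s[A,C] = ((2.75)·(0.75) + (-3.25)·(2.75) + (-2.25)·(-1.25) + (2.75)·(-2.25)) / 3 = -10.25/3 = -3.4167
  s[B,B] = ((-1.75)·(-1.75) + (-1.75)·(-1.75) + (4.25)·(4.25) + (-0.75)·(-0.75)) / 3 = 24.75/3 = 8.25
  s[B,C] = ((-1.75)·(0.75) + (-1.75)·(2.75) + (4.25)·(-1.25) + (-0.75)·(-2.25)) / 3 = -9.75/3 = -3.25
  s[C,C] = ((0.75)·(0.75) + (2.75)·(2.75) + (-1.25)·(-1.25) + (-2.25)·(-2.25)) / 3 = 14.75/3 = 4.9167
  Sample standard deviations s_i = √(s[i,i]):
  s(A) = √(10.25) = 3.2016
  s(B) = √(8.25) = 2.8723
  s(C) = √(4.9167) = 2.2174

Step 3 — r_{ij} = s_{ij} / (s_i · s_j):
  r[A,A] = 1 (diagonal).
  r[A,B] = -3.5833 / (3.2016 · 2.8723) = -3.5833 / 9.1958 = -0.3897
  r[A,C] = -3.4167 / (3.2016 · 2.2174) = -3.4167 / 7.099 = -0.4813
  r[B,B] = 1 (diagonal).
  r[B,C] = -3.25 / (2.8723 · 2.2174) = -3.25 / 6.3689 = -0.5103
  r[C,C] = 1 (diagonal).

R is symmetric with unit diagonal. Assembling:

R = [[1, -0.3897, -0.4813],
 [-0.3897, 1, -0.5103],
 [-0.4813, -0.5103, 1]]


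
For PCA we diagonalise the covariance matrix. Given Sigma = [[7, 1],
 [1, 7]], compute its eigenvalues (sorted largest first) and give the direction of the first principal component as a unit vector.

Step 1 — characteristic polynomial of 2×2 Sigma:
  det(Sigma - λI) = λ² - trace · λ + det = 0.
  trace = 7 + 7 = 14, det = 7·7 - (1)² = 48.
Step 2 — discriminant:
  Δ = trace² - 4·det = 196 - 192 = 4.
Step 3 — eigenvalues:
  λ = (trace ± √Δ)/2 = (14 ± 2)/2,
  λ_1 = 8,  λ_2 = 6.

Step 4 — unit eigenvector for λ_1: solve (Sigma - λ_1 I)v = 0. First row:
  (7 - 8)·v_x + (1)·v_y = 0, i.e. (-1)·v_x + (1)·v_y = 0,
  so v ∝ (b, λ_1 - a) = (1, 1) = u.
  ||u|| = √((1)² + (1)²) = √(2) ≈ 1.4142,
  v_1 = u/||u|| ≈ (0.7071, 0.7071) (||v_1|| = 1).

λ_1 = 8,  λ_2 = 6;  v_1 ≈ (0.7071, 0.7071)


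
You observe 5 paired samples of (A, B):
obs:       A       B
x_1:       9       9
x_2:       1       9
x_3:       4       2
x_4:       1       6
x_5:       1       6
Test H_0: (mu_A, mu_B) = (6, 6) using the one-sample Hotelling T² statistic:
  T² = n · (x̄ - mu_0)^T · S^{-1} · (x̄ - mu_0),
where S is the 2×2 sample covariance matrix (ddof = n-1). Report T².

Step 1 — sample mean vector:
  mean(A) = (9 + 1 + 4 + 1 + 1) / 5 = 16/5 = 3.2
  mean(B) = (9 + 9 + 2 + 6 + 6) / 5 = 32/5 = 6.4
  x̄ = (3.2, 6.4),  deviation x̄ - mu_0 = (3.2, 6.4) - (6, 6) = (-2.8, 0.4).

Step 2 — sample covariance matrix, S[i,j] = (1/(n-1)) · Σ_k (x_{k,i} - mean_i) · (x_{k,j} - mean_j), divisor n-1 = 4:
  S[A,A] = ((5.8)·(5.8) + (-2.2)·(-2.2) + (0.8)·(0.8) + (-2.2)·(-2.2) + (-2.2)·(-2.2)) / 4 = 48.8/4 = 12.2
  S[A,B] = ((5.8)·(2.6) + (-2.2)·(2.6) + (0.8)·(-4.4) + (-2.2)·(-0.4) + (-2.2)·(-0.4)) / 4 = 7.6/4 = 1.9
  S[B,B] = ((2.6)·(2.6) + (2.6)·(2.6) + (-4.4)·(-4.4) + (-0.4)·(-0.4) + (-0.4)·(-0.4)) / 4 = 33.2/4 = 8.3
  S = [[12.2, 1.9],
 [1.9, 8.3]].

Step 3 — invert S. det(S) = 12.2·8.3 - (1.9)² = 97.65.
  S^{-1} = (1/det) · [[d, -b], [-b, a]] = [[0.085, -0.0195],
 [-0.0195, 0.1249]].

Step 4 — quadratic form (x̄ - mu_0)^T · S^{-1} · (x̄ - mu_0):
  S^{-1} · (x̄ - mu_0) = (-0.2458, 0.1045),
  (x̄ - mu_0)^T · [...] = (-2.8)·(-0.2458) + (0.4)·(0.1045) = 0.73.

Step 5 — scale by n: T² = 5 · 0.73 = 3.6498.

T² ≈ 3.6498


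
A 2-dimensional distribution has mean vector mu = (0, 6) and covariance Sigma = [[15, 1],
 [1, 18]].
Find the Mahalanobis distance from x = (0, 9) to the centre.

Step 1 — centre the observation: (x - mu) = (0, 3).

Step 2 — invert Sigma. det(Sigma) = 15·18 - (1)² = 269.
  Sigma^{-1} = (1/det) · [[d, -b], [-b, a]] = [[0.0669, -0.0037],
 [-0.0037, 0.0558]].

Step 3 — form the quadratic (x - mu)^T · Sigma^{-1} · (x - mu):
  Sigma^{-1} · (x - mu) = (-0.0112, 0.1673).
  (x - mu)^T · [Sigma^{-1} · (x - mu)] = (0)·(-0.0112) + (3)·(0.1673) = 0.5019.

Step 4 — take square root: d = √(0.5019) ≈ 0.7084.

d(x, mu) = √(0.5019) ≈ 0.7084


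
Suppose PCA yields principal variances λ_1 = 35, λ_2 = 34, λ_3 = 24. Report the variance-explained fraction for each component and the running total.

Step 1 — total variance = trace(Sigma) = Σ λ_i = 35 + 34 + 24 = 93.

Step 2 — fraction explained by component i = λ_i / Σ λ:
  PC1: 35/93 = 0.3763
  PC2: 34/93 = 0.3656
  PC3: 24/93 = 0.2581

Step 3 — cumulative fraction after k components = (λ_1 + ... + λ_k) / Σ λ:
  k = 1: 35/93 = 0.3763
  k = 2: (35 + 34)/93 = 69/93 = 0.7419
  k = 3: (35 + 34 + 24)/93 = 93/93 = 1

Summary (fraction, with percent):

explained: PC1 0.3763 (37.63%), PC2 0.3656 (36.56%), PC3 0.2581 (25.81%);  cumulative: 0.3763, 0.7419, 1


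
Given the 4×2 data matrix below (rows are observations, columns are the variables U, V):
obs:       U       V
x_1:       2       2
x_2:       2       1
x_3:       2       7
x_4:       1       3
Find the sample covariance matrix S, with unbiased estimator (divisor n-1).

Step 1 — column means:
  mean(U) = (2 + 2 + 2 + 1) / 4 = 7/4 = 1.75
  mean(V) = (2 + 1 + 7 + 3) / 4 = 13/4 = 3.25

Step 2 — sample covariance S[i,j] = (1/(n-1)) · Σ_k (x_{k,i} - mean_i) · (x_{k,j} - mean_j), with n-1 = 3.
  S[U,U] = ((0.25)·(0.25) + (0.25)·(0.25) + (0.25)·(0.25) + (-0.75)·(-0.75)) / 3 = 0.75/3 = 0.25
  S[U,V] = ((0.25)·(-1.25) + (0.25)·(-2.25) + (0.25)·(3.75) + (-0.75)·(-0.25)) / 3 = 0.25/3 = 0.0833
  S[V,V] = ((-1.25)·(-1.25) + (-2.25)·(-2.25) + (3.75)·(3.75) + (-0.25)·(-0.25)) / 3 = 20.75/3 = 6.9167

S is symmetric (S[j,i] = S[i,j]). Assembling:

S = [[0.25, 0.0833],
 [0.0833, 6.9167]]


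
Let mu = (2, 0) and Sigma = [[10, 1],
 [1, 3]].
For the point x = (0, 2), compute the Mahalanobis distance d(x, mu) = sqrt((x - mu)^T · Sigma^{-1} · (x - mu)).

Step 1 — centre the observation: (x - mu) = (-2, 2).

Step 2 — invert Sigma. det(Sigma) = 10·3 - (1)² = 29.
  Sigma^{-1} = (1/det) · [[d, -b], [-b, a]] = [[0.1034, -0.0345],
 [-0.0345, 0.3448]].

Step 3 — form the quadratic (x - mu)^T · Sigma^{-1} · (x - mu):
  Sigma^{-1} · (x - mu) = (-0.2759, 0.7586).
  (x - mu)^T · [Sigma^{-1} · (x - mu)] = (-2)·(-0.2759) + (2)·(0.7586) = 2.069.

Step 4 — take square root: d = √(2.069) ≈ 1.4384.

d(x, mu) = √(2.069) ≈ 1.4384


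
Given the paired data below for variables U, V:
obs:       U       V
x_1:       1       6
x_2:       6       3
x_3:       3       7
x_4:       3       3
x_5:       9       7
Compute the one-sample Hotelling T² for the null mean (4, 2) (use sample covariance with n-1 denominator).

Step 1 — sample mean vector:
  mean(U) = (1 + 6 + 3 + 3 + 9) / 5 = 22/5 = 4.4
  mean(V) = (6 + 3 + 7 + 3 + 7) / 5 = 26/5 = 5.2
  x̄ = (4.4, 5.2),  deviation x̄ - mu_0 = (4.4, 5.2) - (4, 2) = (0.4, 3.2).

Step 2 — sample covariance matrix, S[i,j] = (1/(n-1)) · Σ_k (x_{k,i} - mean_i) · (x_{k,j} - mean_j), divisor n-1 = 4:
  S[U,U] = ((-3.4)·(-3.4) + (1.6)·(1.6) + (-1.4)·(-1.4) + (-1.4)·(-1.4) + (4.6)·(4.6)) / 4 = 39.2/4 = 9.8
  S[U,V] = ((-3.4)·(0.8) + (1.6)·(-2.2) + (-1.4)·(1.8) + (-1.4)·(-2.2) + (4.6)·(1.8)) / 4 = 2.6/4 = 0.65
  S[V,V] = ((0.8)·(0.8) + (-2.2)·(-2.2) + (1.8)·(1.8) + (-2.2)·(-2.2) + (1.8)·(1.8)) / 4 = 16.8/4 = 4.2
  S = [[9.8, 0.65],
 [0.65, 4.2]].

Step 3 — invert S. det(S) = 9.8·4.2 - (0.65)² = 40.7375.
  S^{-1} = (1/det) · [[d, -b], [-b, a]] = [[0.1031, -0.016],
 [-0.016, 0.2406]].

Step 4 — quadratic form (x̄ - mu_0)^T · S^{-1} · (x̄ - mu_0):
  S^{-1} · (x̄ - mu_0) = (-0.0098, 0.7634),
  (x̄ - mu_0)^T · [...] = (0.4)·(-0.0098) + (3.2)·(0.7634) = 2.439.

Step 5 — scale by n: T² = 5 · 2.439 = 12.1952.

T² ≈ 12.1952


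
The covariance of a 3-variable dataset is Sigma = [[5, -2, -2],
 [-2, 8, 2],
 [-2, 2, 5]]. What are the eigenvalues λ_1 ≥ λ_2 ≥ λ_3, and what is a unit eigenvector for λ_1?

Step 1 — characteristic polynomial p(λ) = det(λI - Sigma) = λ³ - tr·λ² + c_1·λ - det, where tr = trace, c_1 = sum of the principal 2×2 minors, det = det(Sigma):
  tr = 5 + 8 + 5 = 18,
  c_1 = (5·8 - (-2)²) + (5·5 - (-2)²) + (8·5 - (2)²) = 36 + 21 + 36 = 93,
  det = 5·(8·5 - (2)²) - (-2)·((-2)·5 - (2)·(-2)) + (-2)·((-2)·(2) - 8·(-2)) = 5·(36) - (-2)·(-6) + (-2)·(12) = 144.
  So p(λ) = λ³ - 18λ² + 93λ - 144.
Step 2 — look for an integer root (rational root theorem: any rational root is an integer divisor of 144). Testing λ = 3:
  p(3) = 27 - 162 + 279 - 144 = 0  ✓
  Dividing out (λ - 3): p(λ) = (λ - 3)(λ² - 15λ + 48).
Step 3 — remaining eigenvalues from the quadratic λ² - 15λ + 48 = 0:
  Δ = 15² - 4·48 = 225 - 192 = 33,  λ = (15 ± √33)/2 = (15 ± 5.7446)/2 ≈ 10.3723 or 4.6277.
  Sorted: λ_1 = 10.3723,  λ_2 = 4.6277,  λ_3 = 3  (check: sum = 18 = tr ✓).

Step 4 — unit eigenvector for λ_1 ≈ 10.3723: v spans the null space of (Sigma - λ_1 I), whose rows are
  r_1 = (-5.3723, -2, -2),  r_2 = (-2, -2.3723, 2),  r_3 = (-2, 2, -5.3723).
  v is orthogonal to every row, so take v ∝ r_1 × r_2 = ((-2)·(2) - (-2)·(-2.3723), (-2)·(-2) - (-5.3723)·(2), (-5.3723)·(-2.3723) - (-2)·(-2)) ≈ (-8.7446, 14.7446, 8.7446).
  Rescale (multiply by -1 so the first nonzero entry is positive): u = (8.7446, -14.7446, -8.7446).
  ||u|| = √((8.7446)² + (-14.7446)² + (-8.7446)²) = √(370.3369) ≈ 19.2441,  v_1 = u/||u|| ≈ (0.4544, -0.7662, -0.4544) (||v_1|| = 1).

λ_1 = 10.3723,  λ_2 = 4.6277,  λ_3 = 3;  v_1 ≈ (0.4544, -0.7662, -0.4544)


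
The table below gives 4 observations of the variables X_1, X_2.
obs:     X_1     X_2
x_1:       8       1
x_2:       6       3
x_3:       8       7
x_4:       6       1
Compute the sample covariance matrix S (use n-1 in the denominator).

Step 1 — column means:
  mean(X_1) = (8 + 6 + 8 + 6) / 4 = 28/4 = 7
  mean(X_2) = (1 + 3 + 7 + 1) / 4 = 12/4 = 3

Step 2 — sample covariance S[i,j] = (1/(n-1)) · Σ_k (x_{k,i} - mean_i) · (x_{k,j} - mean_j), with n-1 = 3.
  S[X_1,X_1] = ((1)·(1) + (-1)·(-1) + (1)·(1) + (-1)·(-1)) / 3 = 4/3 = 1.3333
  S[X_1,X_2] = ((1)·(-2) + (-1)·(0) + (1)·(4) + (-1)·(-2)) / 3 = 4/3 = 1.3333
  S[X_2,X_2] = ((-2)·(-2) + (0)·(0) + (4)·(4) + (-2)·(-2)) / 3 = 24/3 = 8

S is symmetric (S[j,i] = S[i,j]). Assembling:

S = [[1.3333, 1.3333],
 [1.3333, 8]]


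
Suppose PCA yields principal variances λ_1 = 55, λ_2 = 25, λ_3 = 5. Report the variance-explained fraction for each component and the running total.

Step 1 — total variance = trace(Sigma) = Σ λ_i = 55 + 25 + 5 = 85.

Step 2 — fraction explained by component i = λ_i / Σ λ:
  PC1: 55/85 = 0.6471
  PC2: 25/85 = 0.2941
  PC3: 5/85 = 0.0588

Step 3 — cumulative fraction after k components = (λ_1 + ... + λ_k) / Σ λ:
  k = 1: 55/85 = 0.6471
  k = 2: (55 + 25)/85 = 80/85 = 0.9412
  k = 3: (55 + 25 + 5)/85 = 85/85 = 1

Summary (fraction, with percent):

explained: PC1 0.6471 (64.71%), PC2 0.2941 (29.41%), PC3 0.0588 (5.88%);  cumulative: 0.6471, 0.9412, 1


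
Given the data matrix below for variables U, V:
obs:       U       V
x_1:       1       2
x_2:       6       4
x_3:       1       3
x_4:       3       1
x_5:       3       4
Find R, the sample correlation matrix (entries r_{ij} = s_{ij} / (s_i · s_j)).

Step 1 — column means:
  mean(U) = (1 + 6 + 1 + 3 + 3) / 5 = 14/5 = 2.8
  mean(V) = (2 + 4 + 3 + 1 + 4) / 5 = 14/5 = 2.8

Step 2 — sample variances and covariances s[i,j] = (1/(n-1)) · Σ_k (x_{k,i} - mean_i) · (x_{k,j} - mean_j), with n-1 = 4:
  s[U,U] = ((-1.8)·(-1.8) + (3.2)·(3.2) + (-1.8)·(-1.8) + (0.2)·(0.2) + (0.2)·(0.2)) / 4 = 16.8/4 = 4.2
  s[U,V] = ((-1.8)·(-0.8) + (3.2)·(1.2) + (-1.8)·(0.2) + (0.2)·(-1.8) + (0.2)·(1.2)) / 4 = 4.8/4 = 1.2
  s[V,V] = ((-0.8)·(-0.8) + (1.2)·(1.2) + (0.2)·(0.2) + (-1.8)·(-1.8) + (1.2)·(1.2)) / 4 = 6.8/4 = 1.7
  Sample standard deviations s_i = √(s[i,i]):
  s(U) = √(4.2) = 2.0494
  s(V) = √(1.7) = 1.3038

Step 3 — r_{ij} = s_{ij} / (s_i · s_j):
  r[U,U] = 1 (diagonal).
  r[U,V] = 1.2 / (2.0494 · 1.3038) = 1.2 / 2.6721 = 0.4491
  r[V,V] = 1 (diagonal).

R is symmetric with unit diagonal. Assembling:

R = [[1, 0.4491],
 [0.4491, 1]]


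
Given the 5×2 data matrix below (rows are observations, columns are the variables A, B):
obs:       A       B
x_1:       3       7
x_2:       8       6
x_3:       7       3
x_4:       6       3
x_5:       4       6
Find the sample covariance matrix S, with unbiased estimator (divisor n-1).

Step 1 — column means:
  mean(A) = (3 + 8 + 7 + 6 + 4) / 5 = 28/5 = 5.6
  mean(B) = (7 + 6 + 3 + 3 + 6) / 5 = 25/5 = 5

Step 2 — sample covariance S[i,j] = (1/(n-1)) · Σ_k (x_{k,i} - mean_i) · (x_{k,j} - mean_j), with n-1 = 4.
  S[A,A] = ((-2.6)·(-2.6) + (2.4)·(2.4) + (1.4)·(1.4) + (0.4)·(0.4) + (-1.6)·(-1.6)) / 4 = 17.2/4 = 4.3
  S[A,B] = ((-2.6)·(2) + (2.4)·(1) + (1.4)·(-2) + (0.4)·(-2) + (-1.6)·(1)) / 4 = -8/4 = -2
  S[B,B] = ((2)·(2) + (1)·(1) + (-2)·(-2) + (-2)·(-2) + (1)·(1)) / 4 = 14/4 = 3.5

S is symmetric (S[j,i] = S[i,j]). Assembling:

S = [[4.3, -2],
 [-2, 3.5]]


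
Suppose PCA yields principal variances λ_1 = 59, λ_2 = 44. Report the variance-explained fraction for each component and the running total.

Step 1 — total variance = trace(Sigma) = Σ λ_i = 59 + 44 = 103.

Step 2 — fraction explained by component i = λ_i / Σ λ:
  PC1: 59/103 = 0.5728
  PC2: 44/103 = 0.4272

Step 3 — cumulative fraction after k components = (λ_1 + ... + λ_k) / Σ λ:
  k = 1: 59/103 = 0.5728
  k = 2: (59 + 44)/103 = 103/103 = 1

Summary (fraction, with percent):

explained: PC1 0.5728 (57.28%), PC2 0.4272 (42.72%);  cumulative: 0.5728, 1


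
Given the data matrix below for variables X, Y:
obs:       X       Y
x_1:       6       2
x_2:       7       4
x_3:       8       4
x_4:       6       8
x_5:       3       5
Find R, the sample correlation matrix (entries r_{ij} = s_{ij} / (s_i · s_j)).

Step 1 — column means:
  mean(X) = (6 + 7 + 8 + 6 + 3) / 5 = 30/5 = 6
  mean(Y) = (2 + 4 + 4 + 8 + 5) / 5 = 23/5 = 4.6

Step 2 — sample variances and covariances s[i,j] = (1/(n-1)) · Σ_k (x_{k,i} - mean_i) · (x_{k,j} - mean_j), with n-1 = 4:
  s[X,X] = ((0)·(0) + (1)·(1) + (2)·(2) + (0)·(0) + (-3)·(-3)) / 4 = 14/4 = 3.5
  s[X,Y] = ((0)·(-2.6) + (1)·(-0.6) + (2)·(-0.6) + (0)·(3.4) + (-3)·(0.4)) / 4 = -3/4 = -0.75
  s[Y,Y] = ((-2.6)·(-2.6) + (-0.6)·(-0.6) + (-0.6)·(-0.6) + (3.4)·(3.4) + (0.4)·(0.4)) / 4 = 19.2/4 = 4.8
  Sample standard deviations s_i = √(s[i,i]):
  s(X) = √(3.5) = 1.8708
  s(Y) = √(4.8) = 2.1909

Step 3 — r_{ij} = s_{ij} / (s_i · s_j):
  r[X,X] = 1 (diagonal).
  r[X,Y] = -0.75 / (1.8708 · 2.1909) = -0.75 / 4.0988 = -0.183
  r[Y,Y] = 1 (diagonal).

R is symmetric with unit diagonal. Assembling:

R = [[1, -0.183],
 [-0.183, 1]]


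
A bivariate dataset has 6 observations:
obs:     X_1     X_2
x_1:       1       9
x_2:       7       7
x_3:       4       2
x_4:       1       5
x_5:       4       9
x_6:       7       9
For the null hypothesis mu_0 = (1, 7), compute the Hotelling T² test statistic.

Step 1 — sample mean vector:
  mean(X_1) = (1 + 7 + 4 + 1 + 4 + 7) / 6 = 24/6 = 4
  mean(X_2) = (9 + 7 + 2 + 5 + 9 + 9) / 6 = 41/6 = 6.8333
  x̄ = (4, 6.8333),  deviation x̄ - mu_0 = (4, 6.8333) - (1, 7) = (3, -0.1667).

Step 2 — sample covariance matrix, S[i,j] = (1/(n-1)) · Σ_k (x_{k,i} - mean_i) · (x_{k,j} - mean_j), divisor n-1 = 5:
  S[X_1,X_1] = ((-3)·(-3) + (3)·(3) + (0)·(0) + (-3)·(-3) + (0)·(0) + (3)·(3)) / 5 = 36/5 = 7.2
  S[X_1,X_2] = ((-3)·(2.1667) + (3)·(0.1667) + (0)·(-4.8333) + (-3)·(-1.8333) + (0)·(2.1667) + (3)·(2.1667)) / 5 = 6/5 = 1.2
  S[X_2,X_2] = ((2.1667)·(2.1667) + (0.1667)·(0.1667) + (-4.8333)·(-4.8333) + (-1.8333)·(-1.8333) + (2.1667)·(2.1667) + (2.1667)·(2.1667)) / 5 = 40.8333/5 = 8.1667
  S = [[7.2, 1.2],
 [1.2, 8.1667]].

Step 3 — invert S. det(S) = 7.2·8.1667 - (1.2)² = 57.36.
  S^{-1} = (1/det) · [[d, -b], [-b, a]] = [[0.1424, -0.0209],
 [-0.0209, 0.1255]].

Step 4 — quadratic form (x̄ - mu_0)^T · S^{-1} · (x̄ - mu_0):
  S^{-1} · (x̄ - mu_0) = (0.4306, -0.0837),
  (x̄ - mu_0)^T · [...] = (3)·(0.4306) + (-0.1667)·(-0.0837) = 1.3058.

Step 5 — scale by n: T² = 6 · 1.3058 = 7.8347.

T² ≈ 7.8347


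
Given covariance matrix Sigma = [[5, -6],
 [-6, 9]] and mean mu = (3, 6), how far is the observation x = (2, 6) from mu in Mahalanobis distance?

Step 1 — centre the observation: (x - mu) = (-1, 0).

Step 2 — invert Sigma. det(Sigma) = 5·9 - (-6)² = 9.
  Sigma^{-1} = (1/det) · [[d, -b], [-b, a]] = [[1, 0.6667],
 [0.6667, 0.5556]].

Step 3 — form the quadratic (x - mu)^T · Sigma^{-1} · (x - mu):
  Sigma^{-1} · (x - mu) = (-1, -0.6667).
  (x - mu)^T · [Sigma^{-1} · (x - mu)] = (-1)·(-1) + (0)·(-0.6667) = 1.

Step 4 — take square root: d = √(1) ≈ 1.

d(x, mu) = √(1) ≈ 1


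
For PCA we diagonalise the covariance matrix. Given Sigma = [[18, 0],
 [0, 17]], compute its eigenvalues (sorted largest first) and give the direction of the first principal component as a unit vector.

Step 1 — characteristic polynomial of 2×2 Sigma:
  det(Sigma - λI) = λ² - trace · λ + det = 0.
  trace = 18 + 17 = 35, det = 18·17 - (0)² = 306.
Step 2 — discriminant:
  Δ = trace² - 4·det = 1225 - 1224 = 1.
Step 3 — eigenvalues:
  λ = (trace ± √Δ)/2 = (35 ± 1)/2,
  λ_1 = 18,  λ_2 = 17.

Step 4 — unit eigenvector for λ_1: Sigma is diagonal, so its eigenvectors are the coordinate axes. λ_1 = 18 is the diagonal entry on the first coordinate axis, hence
  v_1 = (1, 0) (||v_1|| = 1).

λ_1 = 18,  λ_2 = 17;  v_1 ≈ (1, 0)


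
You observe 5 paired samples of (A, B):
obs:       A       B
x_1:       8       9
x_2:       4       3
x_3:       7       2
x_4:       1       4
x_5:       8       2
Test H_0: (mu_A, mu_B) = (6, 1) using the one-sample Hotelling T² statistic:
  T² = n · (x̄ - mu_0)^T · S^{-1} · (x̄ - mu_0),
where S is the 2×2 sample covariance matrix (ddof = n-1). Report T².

Step 1 — sample mean vector:
  mean(A) = (8 + 4 + 7 + 1 + 8) / 5 = 28/5 = 5.6
  mean(B) = (9 + 3 + 2 + 4 + 2) / 5 = 20/5 = 4
  x̄ = (5.6, 4),  deviation x̄ - mu_0 = (5.6, 4) - (6, 1) = (-0.4, 3).

Step 2 — sample covariance matrix, S[i,j] = (1/(n-1)) · Σ_k (x_{k,i} - mean_i) · (x_{k,j} - mean_j), divisor n-1 = 4:
  S[A,A] = ((2.4)·(2.4) + (-1.6)·(-1.6) + (1.4)·(1.4) + (-4.6)·(-4.6) + (2.4)·(2.4)) / 4 = 37.2/4 = 9.3
  S[A,B] = ((2.4)·(5) + (-1.6)·(-1) + (1.4)·(-2) + (-4.6)·(0) + (2.4)·(-2)) / 4 = 6/4 = 1.5
  S[B,B] = ((5)·(5) + (-1)·(-1) + (-2)·(-2) + (0)·(0) + (-2)·(-2)) / 4 = 34/4 = 8.5
  S = [[9.3, 1.5],
 [1.5, 8.5]].

Step 3 — invert S. det(S) = 9.3·8.5 - (1.5)² = 76.8.
  S^{-1} = (1/det) · [[d, -b], [-b, a]] = [[0.1107, -0.0195],
 [-0.0195, 0.1211]].

Step 4 — quadratic form (x̄ - mu_0)^T · S^{-1} · (x̄ - mu_0):
  S^{-1} · (x̄ - mu_0) = (-0.1029, 0.3711),
  (x̄ - mu_0)^T · [...] = (-0.4)·(-0.1029) + (3)·(0.3711) = 1.1544.

Step 5 — scale by n: T² = 5 · 1.1544 = 5.7721.

T² ≈ 5.7721


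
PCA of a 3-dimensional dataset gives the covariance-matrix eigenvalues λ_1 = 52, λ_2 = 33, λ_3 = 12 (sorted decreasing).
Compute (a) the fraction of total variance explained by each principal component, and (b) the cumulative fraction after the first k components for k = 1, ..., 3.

Step 1 — total variance = trace(Sigma) = Σ λ_i = 52 + 33 + 12 = 97.

Step 2 — fraction explained by component i = λ_i / Σ λ:
  PC1: 52/97 = 0.5361
  PC2: 33/97 = 0.3402
  PC3: 12/97 = 0.1237

Step 3 — cumulative fraction after k components = (λ_1 + ... + λ_k) / Σ λ:
  k = 1: 52/97 = 0.5361
  k = 2: (52 + 33)/97 = 85/97 = 0.8763
  k = 3: (52 + 33 + 12)/97 = 97/97 = 1

Summary (fraction, with percent):

explained: PC1 0.5361 (53.61%), PC2 0.3402 (34.02%), PC3 0.1237 (12.37%);  cumulative: 0.5361, 0.8763, 1


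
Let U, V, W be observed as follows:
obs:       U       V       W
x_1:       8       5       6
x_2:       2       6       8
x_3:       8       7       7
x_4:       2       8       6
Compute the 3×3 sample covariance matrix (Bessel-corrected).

Step 1 — column means:
  mean(U) = (8 + 2 + 8 + 2) / 4 = 20/4 = 5
  mean(V) = (5 + 6 + 7 + 8) / 4 = 26/4 = 6.5
  mean(W) = (6 + 8 + 7 + 6) / 4 = 27/4 = 6.75

Step 2 — sample covariance S[i,j] = (1/(n-1)) · Σ_k (x_{k,i} - mean_i) · (x_{k,j} - mean_j), with n-1 = 3.
  S[U,U] = ((3)·(3) + (-3)·(-3) + (3)·(3) + (-3)·(-3)) / 3 = 36/3 = 12
  S[U,V] = ((3)·(-1.5) + (-3)·(-0.5) + (3)·(0.5) + (-3)·(1.5)) / 3 = -6/3 = -2
  S[U,W] = ((3)·(-0.75) + (-3)·(1.25) + (3)·(0.25) + (-3)·(-0.75)) / 3 = -3/3 = -1
  S[V,V] = ((-1.5)·(-1.5) + (-0.5)·(-0.5) + (0.5)·(0.5) + (1.5)·(1.5)) / 3 = 5/3 = 1.6667
  S[V,W] = ((-1.5)·(-0.75) + (-0.5)·(1.25) + (0.5)·(0.25) + (1.5)·(-0.75)) / 3 = -0.5/3 = -0.1667
  S[W,W] = ((-0.75)·(-0.75) + (1.25)·(1.25) + (0.25)·(0.25) + (-0.75)·(-0.75)) / 3 = 2.75/3 = 0.9167

S is symmetric (S[j,i] = S[i,j]). Assembling:

S = [[12, -2, -1],
 [-2, 1.6667, -0.1667],
 [-1, -0.1667, 0.9167]]


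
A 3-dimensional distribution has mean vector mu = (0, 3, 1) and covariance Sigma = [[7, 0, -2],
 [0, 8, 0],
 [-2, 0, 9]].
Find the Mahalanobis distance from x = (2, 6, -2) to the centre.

Step 1 — centre the observation: (x - mu) = (2, 3, -3).

Step 2 — invert Sigma (cofactor / det for 3×3, or solve directly):
  Sigma^{-1} = [[0.1525, 0, 0.0339],
 [0, 0.125, 0],
 [0.0339, 0, 0.1186]].

Step 3 — form the quadratic (x - mu)^T · Sigma^{-1} · (x - mu):
  Sigma^{-1} · (x - mu) = (0.2034, 0.375, -0.2881).
  (x - mu)^T · [Sigma^{-1} · (x - mu)] = (2)·(0.2034) + (3)·(0.375) + (-3)·(-0.2881) = 2.3962.

Step 4 — take square root: d = √(2.3962) ≈ 1.548.

d(x, mu) = √(2.3962) ≈ 1.548


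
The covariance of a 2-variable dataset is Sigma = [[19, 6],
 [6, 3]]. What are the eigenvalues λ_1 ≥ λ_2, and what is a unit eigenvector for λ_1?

Step 1 — characteristic polynomial of 2×2 Sigma:
  det(Sigma - λI) = λ² - trace · λ + det = 0.
  trace = 19 + 3 = 22, det = 19·3 - (6)² = 21.
Step 2 — discriminant:
  Δ = trace² - 4·det = 484 - 84 = 400.
Step 3 — eigenvalues:
  λ = (trace ± √Δ)/2 = (22 ± 20)/2,
  λ_1 = 21,  λ_2 = 1.

Step 4 — unit eigenvector for λ_1: solve (Sigma - λ_1 I)v = 0. First row:
  (19 - 21)·v_x + (6)·v_y = 0, i.e. (-2)·v_x + (6)·v_y = 0,
  so v ∝ (b, λ_1 - a) = (6, 2) = u.
  ||u|| = √((6)² + (2)²) = √(40) ≈ 6.3246,
  v_1 = u/||u|| ≈ (0.9487, 0.3162) (||v_1|| = 1).

λ_1 = 21,  λ_2 = 1;  v_1 ≈ (0.9487, 0.3162)


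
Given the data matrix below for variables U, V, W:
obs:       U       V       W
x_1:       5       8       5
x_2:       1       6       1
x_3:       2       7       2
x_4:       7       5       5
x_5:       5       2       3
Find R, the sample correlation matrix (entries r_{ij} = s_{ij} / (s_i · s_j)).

Step 1 — column means:
  mean(U) = (5 + 1 + 2 + 7 + 5) / 5 = 20/5 = 4
  mean(V) = (8 + 6 + 7 + 5 + 2) / 5 = 28/5 = 5.6
  mean(W) = (5 + 1 + 2 + 5 + 3) / 5 = 16/5 = 3.2

Step 2 — sample variances and covariances s[i,j] = (1/(n-1)) · Σ_k (x_{k,i} - mean_i) · (x_{k,j} - mean_j), with n-1 = 4:
  s[U,U] = ((1)·(1) + (-3)·(-3) + (-2)·(-2) + (3)·(3) + (1)·(1)) / 4 = 24/4 = 6
  s[U,V] = ((1)·(2.4) + (-3)·(0.4) + (-2)·(1.4) + (3)·(-0.6) + (1)·(-3.6)) / 4 = -7/4 = -1.75
  s[U,W] = ((1)·(1.8) + (-3)·(-2.2) + (-2)·(-1.2) + (3)·(1.8) + (1)·(-0.2)) / 4 = 16/4 = 4
  s[V,V] = ((2.4)·(2.4) + (0.4)·(0.4) + (1.4)·(1.4) + (-0.6)·(-0.6) + (-3.6)·(-3.6)) / 4 = 21.2/4 = 5.3
  s[V,W] = ((2.4)·(1.8) + (0.4)·(-2.2) + (1.4)·(-1.2) + (-0.6)·(1.8) + (-3.6)·(-0.2)) / 4 = 1.4/4 = 0.35
  s[W,W] = ((1.8)·(1.8) + (-2.2)·(-2.2) + (-1.2)·(-1.2) + (1.8)·(1.8) + (-0.2)·(-0.2)) / 4 = 12.8/4 = 3.2
  Sample standard deviations s_i = √(s[i,i]):
  s(U) = √(6) = 2.4495
  s(V) = √(5.3) = 2.3022
  s(W) = √(3.2) = 1.7889

Step 3 — r_{ij} = s_{ij} / (s_i · s_j):
  r[U,U] = 1 (diagonal).
  r[U,V] = -1.75 / (2.4495 · 2.3022) = -1.75 / 5.6391 = -0.3103
  r[U,W] = 4 / (2.4495 · 1.7889) = 4 / 4.3818 = 0.9129
  r[V,V] = 1 (diagonal).
  r[V,W] = 0.35 / (2.3022 · 1.7889) = 0.35 / 4.1183 = 0.085
  r[W,W] = 1 (diagonal).

R is symmetric with unit diagonal. Assembling:

R = [[1, -0.3103, 0.9129],
 [-0.3103, 1, 0.085],
 [0.9129, 0.085, 1]]


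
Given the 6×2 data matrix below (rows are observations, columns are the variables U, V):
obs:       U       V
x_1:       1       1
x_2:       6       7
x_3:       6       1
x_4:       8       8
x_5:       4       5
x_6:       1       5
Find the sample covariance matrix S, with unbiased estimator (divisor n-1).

Step 1 — column means:
  mean(U) = (1 + 6 + 6 + 8 + 4 + 1) / 6 = 26/6 = 4.3333
  mean(V) = (1 + 7 + 1 + 8 + 5 + 5) / 6 = 27/6 = 4.5

Step 2 — sample covariance S[i,j] = (1/(n-1)) · Σ_k (x_{k,i} - mean_i) · (x_{k,j} - mean_j), with n-1 = 5.
  S[U,U] = ((-3.3333)·(-3.3333) + (1.6667)·(1.6667) + (1.6667)·(1.6667) + (3.6667)·(3.6667) + (-0.3333)·(-0.3333) + (-3.3333)·(-3.3333)) / 5 = 41.3333/5 = 8.2667
  S[U,V] = ((-3.3333)·(-3.5) + (1.6667)·(2.5) + (1.6667)·(-3.5) + (3.6667)·(3.5) + (-0.3333)·(0.5) + (-3.3333)·(0.5)) / 5 = 21/5 = 4.2
  S[V,V] = ((-3.5)·(-3.5) + (2.5)·(2.5) + (-3.5)·(-3.5) + (3.5)·(3.5) + (0.5)·(0.5) + (0.5)·(0.5)) / 5 = 43.5/5 = 8.7

S is symmetric (S[j,i] = S[i,j]). Assembling:

S = [[8.2667, 4.2],
 [4.2, 8.7]]


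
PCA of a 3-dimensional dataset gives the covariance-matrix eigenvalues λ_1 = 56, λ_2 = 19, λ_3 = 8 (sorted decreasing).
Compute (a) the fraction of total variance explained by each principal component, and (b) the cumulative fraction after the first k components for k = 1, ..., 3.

Step 1 — total variance = trace(Sigma) = Σ λ_i = 56 + 19 + 8 = 83.

Step 2 — fraction explained by component i = λ_i / Σ λ:
  PC1: 56/83 = 0.6747
  PC2: 19/83 = 0.2289
  PC3: 8/83 = 0.0964

Step 3 — cumulative fraction after k components = (λ_1 + ... + λ_k) / Σ λ:
  k = 1: 56/83 = 0.6747
  k = 2: (56 + 19)/83 = 75/83 = 0.9036
  k = 3: (56 + 19 + 8)/83 = 83/83 = 1

Summary (fraction, with percent):

explained: PC1 0.6747 (67.47%), PC2 0.2289 (22.89%), PC3 0.0964 (9.64%);  cumulative: 0.6747, 0.9036, 1


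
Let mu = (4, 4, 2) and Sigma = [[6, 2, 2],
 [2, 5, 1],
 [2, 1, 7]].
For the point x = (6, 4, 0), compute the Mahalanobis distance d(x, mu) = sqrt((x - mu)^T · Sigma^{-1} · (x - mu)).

Step 1 — centre the observation: (x - mu) = (2, 0, -2).

Step 2 — invert Sigma (cofactor / det for 3×3, or solve directly):
  Sigma^{-1} = [[0.2073, -0.0732, -0.0488],
 [-0.0732, 0.2317, -0.0122],
 [-0.0488, -0.0122, 0.1585]].

Step 3 — form the quadratic (x - mu)^T · Sigma^{-1} · (x - mu):
  Sigma^{-1} · (x - mu) = (0.5122, -0.122, -0.4146).
  (x - mu)^T · [Sigma^{-1} · (x - mu)] = (2)·(0.5122) + (0)·(-0.122) + (-2)·(-0.4146) = 1.8537.

Step 4 — take square root: d = √(1.8537) ≈ 1.3615.

d(x, mu) = √(1.8537) ≈ 1.3615


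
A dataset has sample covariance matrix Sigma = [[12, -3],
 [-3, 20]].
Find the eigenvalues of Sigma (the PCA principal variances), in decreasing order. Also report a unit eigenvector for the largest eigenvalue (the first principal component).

Step 1 — characteristic polynomial of 2×2 Sigma:
  det(Sigma - λI) = λ² - trace · λ + det = 0.
  trace = 12 + 20 = 32, det = 12·20 - (-3)² = 231.
Step 2 — discriminant:
  Δ = trace² - 4·det = 1024 - 924 = 100.
Step 3 — eigenvalues:
  λ = (trace ± √Δ)/2 = (32 ± 10)/2,
  λ_1 = 21,  λ_2 = 11.

Step 4 — unit eigenvector for λ_1: solve (Sigma - λ_1 I)v = 0. First row:
  (12 - 21)·v_x + (-3)·v_y = 0, i.e. (-9)·v_x + (-3)·v_y = 0,
  so v ∝ (b, λ_1 - a) = (-3, 9); multiply by -1 so the first entry is positive: u = (3, -9).
  ||u|| = √((3)² + (-9)²) = √(90) ≈ 9.4868,
  v_1 = u/||u|| ≈ (0.3162, -0.9487) (||v_1|| = 1).

λ_1 = 21,  λ_2 = 11;  v_1 ≈ (0.3162, -0.9487)


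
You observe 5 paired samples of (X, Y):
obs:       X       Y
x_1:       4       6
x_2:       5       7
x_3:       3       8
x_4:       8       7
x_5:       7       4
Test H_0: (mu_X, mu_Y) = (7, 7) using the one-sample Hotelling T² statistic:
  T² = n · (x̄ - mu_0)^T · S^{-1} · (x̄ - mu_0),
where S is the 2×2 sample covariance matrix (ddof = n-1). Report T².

Step 1 — sample mean vector:
  mean(X) = (4 + 5 + 3 + 8 + 7) / 5 = 27/5 = 5.4
  mean(Y) = (6 + 7 + 8 + 7 + 4) / 5 = 32/5 = 6.4
  x̄ = (5.4, 6.4),  deviation x̄ - mu_0 = (5.4, 6.4) - (7, 7) = (-1.6, -0.6).

Step 2 — sample covariance matrix, S[i,j] = (1/(n-1)) · Σ_k (x_{k,i} - mean_i) · (x_{k,j} - mean_j), divisor n-1 = 4:
  S[X,X] = ((-1.4)·(-1.4) + (-0.4)·(-0.4) + (-2.4)·(-2.4) + (2.6)·(2.6) + (1.6)·(1.6)) / 4 = 17.2/4 = 4.3
  S[X,Y] = ((-1.4)·(-0.4) + (-0.4)·(0.6) + (-2.4)·(1.6) + (2.6)·(0.6) + (1.6)·(-2.4)) / 4 = -5.8/4 = -1.45
  S[Y,Y] = ((-0.4)·(-0.4) + (0.6)·(0.6) + (1.6)·(1.6) + (0.6)·(0.6) + (-2.4)·(-2.4)) / 4 = 9.2/4 = 2.3
  S = [[4.3, -1.45],
 [-1.45, 2.3]].

Step 3 — invert S. det(S) = 4.3·2.3 - (-1.45)² = 7.7875.
  S^{-1} = (1/det) · [[d, -b], [-b, a]] = [[0.2953, 0.1862],
 [0.1862, 0.5522]].

Step 4 — quadratic form (x̄ - mu_0)^T · S^{-1} · (x̄ - mu_0):
  S^{-1} · (x̄ - mu_0) = (-0.5843, -0.6292),
  (x̄ - mu_0)^T · [...] = (-1.6)·(-0.5843) + (-0.6)·(-0.6292) = 1.3124.

Step 5 — scale by n: T² = 5 · 1.3124 = 6.5618.

T² ≈ 6.5618


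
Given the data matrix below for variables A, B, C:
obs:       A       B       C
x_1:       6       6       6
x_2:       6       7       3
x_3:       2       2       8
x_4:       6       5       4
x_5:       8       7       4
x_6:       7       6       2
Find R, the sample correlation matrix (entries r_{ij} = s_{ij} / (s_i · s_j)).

Step 1 — column means:
  mean(A) = (6 + 6 + 2 + 6 + 8 + 7) / 6 = 35/6 = 5.8333
  mean(B) = (6 + 7 + 2 + 5 + 7 + 6) / 6 = 33/6 = 5.5
  mean(C) = (6 + 3 + 8 + 4 + 4 + 2) / 6 = 27/6 = 4.5

Step 2 — sample variances and covariances s[i,j] = (1/(n-1)) · Σ_k (x_{k,i} - mean_i) · (x_{k,j} - mean_j), with n-1 = 5:
  s[A,A] = ((0.1667)·(0.1667) + (0.1667)·(0.1667) + (-3.8333)·(-3.8333) + (0.1667)·(0.1667) + (2.1667)·(2.1667) + (1.1667)·(1.1667)) / 5 = 20.8333/5 = 4.1667
  s[A,B] = ((0.1667)·(0.5) + (0.1667)·(1.5) + (-3.8333)·(-3.5) + (0.1667)·(-0.5) + (2.1667)·(1.5) + (1.1667)·(0.5)) / 5 = 17.5/5 = 3.5
  s[A,C] = ((0.1667)·(1.5) + (0.1667)·(-1.5) + (-3.8333)·(3.5) + (0.1667)·(-0.5) + (2.1667)·(-0.5) + (1.1667)·(-2.5)) / 5 = -17.5/5 = -3.5
  s[B,B] = ((0.5)·(0.5) + (1.5)·(1.5) + (-3.5)·(-3.5) + (-0.5)·(-0.5) + (1.5)·(1.5) + (0.5)·(0.5)) / 5 = 17.5/5 = 3.5
  s[B,C] = ((0.5)·(1.5) + (1.5)·(-1.5) + (-3.5)·(3.5) + (-0.5)·(-0.5) + (1.5)·(-0.5) + (0.5)·(-2.5)) / 5 = -15.5/5 = -3.1
  s[C,C] = ((1.5)·(1.5) + (-1.5)·(-1.5) + (3.5)·(3.5) + (-0.5)·(-0.5) + (-0.5)·(-0.5) + (-2.5)·(-2.5)) / 5 = 23.5/5 = 4.7
  Sample standard deviations s_i = √(s[i,i]):
  s(A) = √(4.1667) = 2.0412
  s(B) = √(3.5) = 1.8708
  s(C) = √(4.7) = 2.1679

Step 3 — r_{ij} = s_{ij} / (s_i · s_j):
  r[A,A] = 1 (diagonal).
  r[A,B] = 3.5 / (2.0412 · 1.8708) = 3.5 / 3.8188 = 0.9165
  r[A,C] = -3.5 / (2.0412 · 2.1679) = -3.5 / 4.4253 = -0.7909
  r[B,B] = 1 (diagonal).
  r[B,C] = -3.1 / (1.8708 · 2.1679) = -3.1 / 4.0559 = -0.7643
  r[C,C] = 1 (diagonal).

R is symmetric with unit diagonal. Assembling:

R = [[1, 0.9165, -0.7909],
 [0.9165, 1, -0.7643],
 [-0.7909, -0.7643, 1]]


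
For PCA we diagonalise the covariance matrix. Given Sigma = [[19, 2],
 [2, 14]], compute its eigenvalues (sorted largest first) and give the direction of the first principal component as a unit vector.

Step 1 — characteristic polynomial of 2×2 Sigma:
  det(Sigma - λI) = λ² - trace · λ + det = 0.
  trace = 19 + 14 = 33, det = 19·14 - (2)² = 262.
Step 2 — discriminant:
  Δ = trace² - 4·det = 1089 - 1048 = 41.
Step 3 — eigenvalues:
  λ = (trace ± √Δ)/2 = (33 ± 6.4031)/2,
  λ_1 = 19.7016,  λ_2 = 13.2984.

Step 4 — unit eigenvector for λ_1: solve (Sigma - λ_1 I)v = 0. First row:
  (19 - 19.7016)·v_x + (2)·v_y = 0, i.e. (-0.7016)·v_x + (2)·v_y = 0,
  so v ∝ (b, λ_1 - a) = (2, 0.7016) = u.
  ||u|| = √((2)² + (0.7016)²) = √(4.4922) ≈ 2.1195,
  v_1 = u/||u|| ≈ (0.9436, 0.331) (||v_1|| = 1).

λ_1 = 19.7016,  λ_2 = 13.2984;  v_1 ≈ (0.9436, 0.331)


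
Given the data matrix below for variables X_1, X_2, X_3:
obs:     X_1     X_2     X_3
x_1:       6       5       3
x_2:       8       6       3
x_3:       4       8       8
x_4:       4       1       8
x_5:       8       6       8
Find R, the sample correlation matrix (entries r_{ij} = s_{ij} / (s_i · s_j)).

Step 1 — column means:
  mean(X_1) = (6 + 8 + 4 + 4 + 8) / 5 = 30/5 = 6
  mean(X_2) = (5 + 6 + 8 + 1 + 6) / 5 = 26/5 = 5.2
  mean(X_3) = (3 + 3 + 8 + 8 + 8) / 5 = 30/5 = 6

Step 2 — sample variances and covariances s[i,j] = (1/(n-1)) · Σ_k (x_{k,i} - mean_i) · (x_{k,j} - mean_j), with n-1 = 4:
  s[X_1,X_1] = ((0)·(0) + (2)·(2) + (-2)·(-2) + (-2)·(-2) + (2)·(2)) / 4 = 16/4 = 4
  s[X_1,X_2] = ((0)·(-0.2) + (2)·(0.8) + (-2)·(2.8) + (-2)·(-4.2) + (2)·(0.8)) / 4 = 6/4 = 1.5
  s[X_1,X_3] = ((0)·(-3) + (2)·(-3) + (-2)·(2) + (-2)·(2) + (2)·(2)) / 4 = -10/4 = -2.5
  s[X_2,X_2] = ((-0.2)·(-0.2) + (0.8)·(0.8) + (2.8)·(2.8) + (-4.2)·(-4.2) + (0.8)·(0.8)) / 4 = 26.8/4 = 6.7
  s[X_2,X_3] = ((-0.2)·(-3) + (0.8)·(-3) + (2.8)·(2) + (-4.2)·(2) + (0.8)·(2)) / 4 = -3/4 = -0.75
  s[X_3,X_3] = ((-3)·(-3) + (-3)·(-3) + (2)·(2) + (2)·(2) + (2)·(2)) / 4 = 30/4 = 7.5
  Sample standard deviations s_i = √(s[i,i]):
  s(X_1) = √(4) = 2
  s(X_2) = √(6.7) = 2.5884
  s(X_3) = √(7.5) = 2.7386

Step 3 — r_{ij} = s_{ij} / (s_i · s_j):
  r[X_1,X_1] = 1 (diagonal).
  r[X_1,X_2] = 1.5 / (2 · 2.5884) = 1.5 / 5.1769 = 0.2898
  r[X_1,X_3] = -2.5 / (2 · 2.7386) = -2.5 / 5.4772 = -0.4564
  r[X_2,X_2] = 1 (diagonal).
  r[X_2,X_3] = -0.75 / (2.5884 · 2.7386) = -0.75 / 7.0887 = -0.1058
  r[X_3,X_3] = 1 (diagonal).

R is symmetric with unit diagonal. Assembling:

R = [[1, 0.2898, -0.4564],
 [0.2898, 1, -0.1058],
 [-0.4564, -0.1058, 1]]


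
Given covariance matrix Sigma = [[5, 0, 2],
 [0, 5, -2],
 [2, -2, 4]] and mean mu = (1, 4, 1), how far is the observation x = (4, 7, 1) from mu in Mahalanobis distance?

Step 1 — centre the observation: (x - mu) = (3, 3, 0).

Step 2 — invert Sigma (cofactor / det for 3×3, or solve directly):
  Sigma^{-1} = [[0.2667, -0.0667, -0.1667],
 [-0.0667, 0.2667, 0.1667],
 [-0.1667, 0.1667, 0.4167]].

Step 3 — form the quadratic (x - mu)^T · Sigma^{-1} · (x - mu):
  Sigma^{-1} · (x - mu) = (0.6, 0.6, 0).
  (x - mu)^T · [Sigma^{-1} · (x - mu)] = (3)·(0.6) + (3)·(0.6) + (0)·(0) = 3.6.

Step 4 — take square root: d = √(3.6) ≈ 1.8974.

d(x, mu) = √(3.6) ≈ 1.8974


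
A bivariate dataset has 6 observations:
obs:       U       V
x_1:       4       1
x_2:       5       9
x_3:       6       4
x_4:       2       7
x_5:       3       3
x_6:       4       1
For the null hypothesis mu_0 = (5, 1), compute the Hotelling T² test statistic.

Step 1 — sample mean vector:
  mean(U) = (4 + 5 + 6 + 2 + 3 + 4) / 6 = 24/6 = 4
  mean(V) = (1 + 9 + 4 + 7 + 3 + 1) / 6 = 25/6 = 4.1667
  x̄ = (4, 4.1667),  deviation x̄ - mu_0 = (4, 4.1667) - (5, 1) = (-1, 3.1667).

Step 2 — sample covariance matrix, S[i,j] = (1/(n-1)) · Σ_k (x_{k,i} - mean_i) · (x_{k,j} - mean_j), divisor n-1 = 5:
  S[U,U] = ((0)·(0) + (1)·(1) + (2)·(2) + (-2)·(-2) + (-1)·(-1) + (0)·(0)) / 5 = 10/5 = 2
  S[U,V] = ((0)·(-3.1667) + (1)·(4.8333) + (2)·(-0.1667) + (-2)·(2.8333) + (-1)·(-1.1667) + (0)·(-3.1667)) / 5 = 0/5 = 0
  S[V,V] = ((-3.1667)·(-3.1667) + (4.8333)·(4.8333) + (-0.1667)·(-0.1667) + (2.8333)·(2.8333) + (-1.1667)·(-1.1667) + (-3.1667)·(-3.1667)) / 5 = 52.8333/5 = 10.5667
  S = [[2, 0],
 [0, 10.5667]].

Step 3 — invert S. det(S) = 2·10.5667 - (0)² = 21.1333.
  S^{-1} = (1/det) · [[d, -b], [-b, a]] = [[0.5, 0],
 [0, 0.0946]].

Step 4 — quadratic form (x̄ - mu_0)^T · S^{-1} · (x̄ - mu_0):
  S^{-1} · (x̄ - mu_0) = (-0.5, 0.2997),
  (x̄ - mu_0)^T · [...] = (-1)·(-0.5) + (3.1667)·(0.2997) = 1.449.

Step 5 — scale by n: T² = 6 · 1.449 = 8.694.

T² ≈ 8.694


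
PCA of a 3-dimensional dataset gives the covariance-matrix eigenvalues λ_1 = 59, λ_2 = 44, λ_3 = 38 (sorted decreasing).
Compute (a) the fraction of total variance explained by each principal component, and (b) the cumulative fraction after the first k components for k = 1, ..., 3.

Step 1 — total variance = trace(Sigma) = Σ λ_i = 59 + 44 + 38 = 141.

Step 2 — fraction explained by component i = λ_i / Σ λ:
  PC1: 59/141 = 0.4184
  PC2: 44/141 = 0.3121
  PC3: 38/141 = 0.2695

Step 3 — cumulative fraction after k components = (λ_1 + ... + λ_k) / Σ λ:
  k = 1: 59/141 = 0.4184
  k = 2: (59 + 44)/141 = 103/141 = 0.7305
  k = 3: (59 + 44 + 38)/141 = 141/141 = 1

Summary (fraction, with percent):

explained: PC1 0.4184 (41.84%), PC2 0.3121 (31.21%), PC3 0.2695 (26.95%);  cumulative: 0.4184, 0.7305, 1


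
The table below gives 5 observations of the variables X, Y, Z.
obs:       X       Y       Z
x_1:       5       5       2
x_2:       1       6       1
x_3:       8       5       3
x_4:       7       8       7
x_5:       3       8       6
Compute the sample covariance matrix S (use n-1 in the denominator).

Step 1 — column means:
  mean(X) = (5 + 1 + 8 + 7 + 3) / 5 = 24/5 = 4.8
  mean(Y) = (5 + 6 + 5 + 8 + 8) / 5 = 32/5 = 6.4
  mean(Z) = (2 + 1 + 3 + 7 + 6) / 5 = 19/5 = 3.8

Step 2 — sample covariance S[i,j] = (1/(n-1)) · Σ_k (x_{k,i} - mean_i) · (x_{k,j} - mean_j), with n-1 = 4.
  S[X,X] = ((0.2)·(0.2) + (-3.8)·(-3.8) + (3.2)·(3.2) + (2.2)·(2.2) + (-1.8)·(-1.8)) / 4 = 32.8/4 = 8.2
  S[X,Y] = ((0.2)·(-1.4) + (-3.8)·(-0.4) + (3.2)·(-1.4) + (2.2)·(1.6) + (-1.8)·(1.6)) / 4 = -2.6/4 = -0.65
  S[X,Z] = ((0.2)·(-1.8) + (-3.8)·(-2.8) + (3.2)·(-0.8) + (2.2)·(3.2) + (-1.8)·(2.2)) / 4 = 10.8/4 = 2.7
  S[Y,Y] = ((-1.4)·(-1.4) + (-0.4)·(-0.4) + (-1.4)·(-1.4) + (1.6)·(1.6) + (1.6)·(1.6)) / 4 = 9.2/4 = 2.3
  S[Y,Z] = ((-1.4)·(-1.8) + (-0.4)·(-2.8) + (-1.4)·(-0.8) + (1.6)·(3.2) + (1.6)·(2.2)) / 4 = 13.4/4 = 3.35
  S[Z,Z] = ((-1.8)·(-1.8) + (-2.8)·(-2.8) + (-0.8)·(-0.8) + (3.2)·(3.2) + (2.2)·(2.2)) / 4 = 26.8/4 = 6.7

S is symmetric (S[j,i] = S[i,j]). Assembling:

S = [[8.2, -0.65, 2.7],
 [-0.65, 2.3, 3.35],
 [2.7, 3.35, 6.7]]


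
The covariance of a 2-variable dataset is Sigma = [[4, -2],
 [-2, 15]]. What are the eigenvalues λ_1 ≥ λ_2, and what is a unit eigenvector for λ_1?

Step 1 — characteristic polynomial of 2×2 Sigma:
  det(Sigma - λI) = λ² - trace · λ + det = 0.
  trace = 4 + 15 = 19, det = 4·15 - (-2)² = 56.
Step 2 — discriminant:
  Δ = trace² - 4·det = 361 - 224 = 137.
Step 3 — eigenvalues:
  λ = (trace ± √Δ)/2 = (19 ± 11.7047)/2,
  λ_1 = 15.3523,  λ_2 = 3.6477.

Step 4 — unit eigenvector for λ_1: solve (Sigma - λ_1 I)v = 0. First row:
  (4 - 15.3523)·v_x + (-2)·v_y = 0, i.e. (-11.3523)·v_x + (-2)·v_y = 0,
  so v ∝ (b, λ_1 - a) = (-2, 11.3523); multiply by -1 so the first entry is positive: u = (2, -11.3523).
  ||u|| = √((2)² + (-11.3523)²) = √(132.8758) ≈ 11.5272,
  v_1 = u/||u|| ≈ (0.1735, -0.9848) (||v_1|| = 1).

λ_1 = 15.3523,  λ_2 = 3.6477;  v_1 ≈ (0.1735, -0.9848)


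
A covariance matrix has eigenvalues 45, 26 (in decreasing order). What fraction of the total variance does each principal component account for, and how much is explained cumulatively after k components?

Step 1 — total variance = trace(Sigma) = Σ λ_i = 45 + 26 = 71.

Step 2 — fraction explained by component i = λ_i / Σ λ:
  PC1: 45/71 = 0.6338
  PC2: 26/71 = 0.3662

Step 3 — cumulative fraction after k components = (λ_1 + ... + λ_k) / Σ λ:
  k = 1: 45/71 = 0.6338
  k = 2: (45 + 26)/71 = 71/71 = 1

Summary (fraction, with percent):

explained: PC1 0.6338 (63.38%), PC2 0.3662 (36.62%);  cumulative: 0.6338, 1
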